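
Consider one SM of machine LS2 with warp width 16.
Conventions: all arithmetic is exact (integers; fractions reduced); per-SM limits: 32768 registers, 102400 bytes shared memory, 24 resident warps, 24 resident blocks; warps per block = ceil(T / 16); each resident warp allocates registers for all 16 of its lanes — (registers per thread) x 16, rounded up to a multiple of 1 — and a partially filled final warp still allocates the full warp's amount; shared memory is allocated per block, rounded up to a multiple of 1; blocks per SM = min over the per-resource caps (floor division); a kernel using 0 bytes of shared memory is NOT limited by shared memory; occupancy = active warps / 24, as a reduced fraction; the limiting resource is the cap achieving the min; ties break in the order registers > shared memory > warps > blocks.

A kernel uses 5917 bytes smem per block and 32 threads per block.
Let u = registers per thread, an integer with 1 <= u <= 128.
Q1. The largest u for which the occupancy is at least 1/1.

Answer: u = 85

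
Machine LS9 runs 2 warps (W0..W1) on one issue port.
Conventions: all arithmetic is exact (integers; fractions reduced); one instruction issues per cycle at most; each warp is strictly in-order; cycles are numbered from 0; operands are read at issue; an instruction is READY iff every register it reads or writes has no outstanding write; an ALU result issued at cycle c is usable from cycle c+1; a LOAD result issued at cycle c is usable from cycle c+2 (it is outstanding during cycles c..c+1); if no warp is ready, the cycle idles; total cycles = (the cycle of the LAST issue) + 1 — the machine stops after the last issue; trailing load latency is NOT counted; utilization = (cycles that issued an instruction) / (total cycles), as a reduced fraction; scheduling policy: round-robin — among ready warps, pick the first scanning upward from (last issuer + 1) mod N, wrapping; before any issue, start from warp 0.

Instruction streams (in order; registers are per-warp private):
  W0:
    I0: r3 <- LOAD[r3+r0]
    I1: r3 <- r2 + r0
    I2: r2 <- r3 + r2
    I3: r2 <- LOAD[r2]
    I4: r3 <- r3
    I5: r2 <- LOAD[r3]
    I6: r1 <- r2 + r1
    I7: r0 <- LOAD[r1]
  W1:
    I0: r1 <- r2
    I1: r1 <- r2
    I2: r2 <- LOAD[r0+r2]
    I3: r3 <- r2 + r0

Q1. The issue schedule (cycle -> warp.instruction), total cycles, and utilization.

cycle 0: W0.I0
cycle 1: W1.I0
cycle 2: W0.I1
cycle 3: W1.I1
cycle 4: W0.I2
cycle 5: W1.I2
cycle 6: W0.I3
cycle 7: W1.I3
cycle 8: W0.I4
cycle 9: W0.I5
cycle 10: idle
cycle 11: W0.I6
cycle 12: W0.I7

Answer: 13 cycles, utilization 12/13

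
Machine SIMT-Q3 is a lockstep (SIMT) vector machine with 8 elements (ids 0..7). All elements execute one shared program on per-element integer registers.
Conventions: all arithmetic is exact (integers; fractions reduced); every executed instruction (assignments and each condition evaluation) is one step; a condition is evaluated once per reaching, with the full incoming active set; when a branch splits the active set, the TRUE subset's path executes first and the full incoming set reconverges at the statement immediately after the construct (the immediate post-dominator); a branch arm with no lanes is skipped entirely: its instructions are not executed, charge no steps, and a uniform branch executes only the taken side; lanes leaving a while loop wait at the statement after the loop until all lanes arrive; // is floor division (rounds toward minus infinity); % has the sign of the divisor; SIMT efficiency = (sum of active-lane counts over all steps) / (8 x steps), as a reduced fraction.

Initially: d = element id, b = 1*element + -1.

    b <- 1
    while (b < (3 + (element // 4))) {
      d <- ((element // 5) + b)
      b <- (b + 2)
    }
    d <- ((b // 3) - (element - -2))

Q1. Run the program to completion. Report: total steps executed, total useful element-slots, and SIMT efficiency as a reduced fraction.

Answer: 9 steps, 60 useful, 5/6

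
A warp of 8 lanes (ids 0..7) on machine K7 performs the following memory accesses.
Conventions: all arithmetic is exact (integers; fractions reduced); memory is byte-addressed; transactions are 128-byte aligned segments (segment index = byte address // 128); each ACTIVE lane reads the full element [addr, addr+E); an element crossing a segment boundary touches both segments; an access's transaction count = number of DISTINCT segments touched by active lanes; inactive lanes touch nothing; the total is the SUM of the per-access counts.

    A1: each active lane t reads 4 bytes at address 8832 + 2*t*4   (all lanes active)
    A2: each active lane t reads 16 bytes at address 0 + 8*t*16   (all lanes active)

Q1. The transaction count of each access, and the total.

A1: 1 transaction
A2: 8 transactions

Answer: 1,8; total 9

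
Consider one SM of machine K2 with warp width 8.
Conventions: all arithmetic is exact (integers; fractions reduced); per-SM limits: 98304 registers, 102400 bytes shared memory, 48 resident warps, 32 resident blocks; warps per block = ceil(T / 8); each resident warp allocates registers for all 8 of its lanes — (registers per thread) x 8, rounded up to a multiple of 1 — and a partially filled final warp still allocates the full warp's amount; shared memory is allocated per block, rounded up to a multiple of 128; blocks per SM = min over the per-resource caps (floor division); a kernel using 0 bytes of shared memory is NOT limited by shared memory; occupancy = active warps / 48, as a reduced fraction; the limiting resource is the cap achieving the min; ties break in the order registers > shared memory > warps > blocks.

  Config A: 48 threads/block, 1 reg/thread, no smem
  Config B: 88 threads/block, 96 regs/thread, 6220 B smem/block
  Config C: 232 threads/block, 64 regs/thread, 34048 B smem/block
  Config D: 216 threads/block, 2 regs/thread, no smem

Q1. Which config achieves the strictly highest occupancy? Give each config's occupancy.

occupancies: A 1, B 11/12, C 29/48, D 9/16

Answer: A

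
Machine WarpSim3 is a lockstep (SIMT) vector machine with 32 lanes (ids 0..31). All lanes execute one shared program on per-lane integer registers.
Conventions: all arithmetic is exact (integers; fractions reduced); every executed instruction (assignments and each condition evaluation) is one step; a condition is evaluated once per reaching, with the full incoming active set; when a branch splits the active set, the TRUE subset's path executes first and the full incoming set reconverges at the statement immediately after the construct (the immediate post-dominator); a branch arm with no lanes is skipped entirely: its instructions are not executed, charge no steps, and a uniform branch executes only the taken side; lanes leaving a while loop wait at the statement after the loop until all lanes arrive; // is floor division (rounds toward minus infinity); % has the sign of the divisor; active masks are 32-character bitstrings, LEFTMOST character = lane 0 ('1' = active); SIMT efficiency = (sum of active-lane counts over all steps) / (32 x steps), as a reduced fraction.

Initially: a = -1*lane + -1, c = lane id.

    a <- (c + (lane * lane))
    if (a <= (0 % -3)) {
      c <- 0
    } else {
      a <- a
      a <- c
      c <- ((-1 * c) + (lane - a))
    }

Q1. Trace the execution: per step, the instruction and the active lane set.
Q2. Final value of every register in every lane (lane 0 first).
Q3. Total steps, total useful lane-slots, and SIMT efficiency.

step 0: a <- (c + (lane * lane))     11111111111111111111111111111111
step 1: eval (a <= (0 % -3))         11111111111111111111111111111111
step 2: c <- 0                       10000000000000000000000000000000
step 3: a <- a                       01111111111111111111111111111111
step 4: a <- c                       01111111111111111111111111111111
step 5: c <- ((-1 * c) + (lane - a)) 01111111111111111111111111111111

Answer: 6 steps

a: 0,1,2,3,4,5,6,7,8,9,10,11,12,13,14,15,16,17,18,19,20,21,22,23,24,25,26,27,28,29,30,31
c: 0,-1,-2,-3,-4,-5,-6,-7,-8,-9,-10,-11,-12,-13,-14,-15,-16,-17,-18,-19,-20,-21,-22,-23,-24,-25,-26,-27,-28,-29,-30,-31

steps = 6; useful = 158; efficiency = 158/192 = 79/96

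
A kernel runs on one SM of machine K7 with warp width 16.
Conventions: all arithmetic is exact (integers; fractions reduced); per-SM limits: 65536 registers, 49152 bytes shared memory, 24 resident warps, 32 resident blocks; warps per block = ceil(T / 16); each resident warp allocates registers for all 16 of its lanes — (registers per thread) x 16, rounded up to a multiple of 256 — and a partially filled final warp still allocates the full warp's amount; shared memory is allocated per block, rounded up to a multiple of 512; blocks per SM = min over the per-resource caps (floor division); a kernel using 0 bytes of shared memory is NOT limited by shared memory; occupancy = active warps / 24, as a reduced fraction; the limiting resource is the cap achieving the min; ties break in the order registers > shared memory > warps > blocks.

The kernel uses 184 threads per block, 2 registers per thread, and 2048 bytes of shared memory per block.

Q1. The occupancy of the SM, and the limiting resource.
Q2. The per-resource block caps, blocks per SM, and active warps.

Answer: occupancy 1, limited by warps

registers: 21 blocks
shared memory: 24 blocks
warps: 2 blocks
blocks: 32 blocks

Answer: 2 blocks, 24 active warps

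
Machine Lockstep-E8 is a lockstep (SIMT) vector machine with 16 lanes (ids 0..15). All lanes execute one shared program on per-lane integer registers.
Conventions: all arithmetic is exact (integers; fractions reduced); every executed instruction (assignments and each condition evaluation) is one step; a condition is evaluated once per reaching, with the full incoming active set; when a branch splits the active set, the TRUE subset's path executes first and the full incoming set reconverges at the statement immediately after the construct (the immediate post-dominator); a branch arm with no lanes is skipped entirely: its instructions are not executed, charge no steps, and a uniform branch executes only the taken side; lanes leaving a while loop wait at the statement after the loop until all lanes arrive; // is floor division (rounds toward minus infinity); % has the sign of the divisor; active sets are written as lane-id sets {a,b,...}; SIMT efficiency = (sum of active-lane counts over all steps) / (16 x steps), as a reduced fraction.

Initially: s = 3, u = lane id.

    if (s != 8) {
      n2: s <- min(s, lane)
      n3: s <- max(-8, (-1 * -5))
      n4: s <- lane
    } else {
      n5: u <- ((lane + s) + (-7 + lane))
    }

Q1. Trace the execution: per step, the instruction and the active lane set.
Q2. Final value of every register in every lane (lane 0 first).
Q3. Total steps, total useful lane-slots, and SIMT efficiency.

step 0: eval (s != 8)                {0,1,2,3,4,5,6,7,8,9,10,11,12,13,14,15}
step 1: s <- min(s, lane)            {0,1,2,3,4,5,6,7,8,9,10,11,12,13,14,15}
step 2: s <- max(-8, (-1 * -5))      {0,1,2,3,4,5,6,7,8,9,10,11,12,13,14,15}
step 3: s <- lane                    {0,1,2,3,4,5,6,7,8,9,10,11,12,13,14,15}

Answer: 4 steps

s: 0,1,2,3,4,5,6,7,8,9,10,11,12,13,14,15
u: 0,1,2,3,4,5,6,7,8,9,10,11,12,13,14,15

steps = 4; useful = 64; efficiency = 64/64 = 1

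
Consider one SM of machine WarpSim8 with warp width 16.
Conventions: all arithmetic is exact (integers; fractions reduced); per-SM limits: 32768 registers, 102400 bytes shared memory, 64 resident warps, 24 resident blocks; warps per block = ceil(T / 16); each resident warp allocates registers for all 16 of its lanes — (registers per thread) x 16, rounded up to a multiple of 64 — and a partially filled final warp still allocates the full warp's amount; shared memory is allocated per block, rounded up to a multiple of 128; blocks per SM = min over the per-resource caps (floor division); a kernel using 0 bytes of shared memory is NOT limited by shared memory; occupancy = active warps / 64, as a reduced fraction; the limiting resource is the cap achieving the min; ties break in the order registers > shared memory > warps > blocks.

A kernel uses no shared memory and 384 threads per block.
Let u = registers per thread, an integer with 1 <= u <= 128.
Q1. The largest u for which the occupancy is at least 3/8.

Answer: u = 84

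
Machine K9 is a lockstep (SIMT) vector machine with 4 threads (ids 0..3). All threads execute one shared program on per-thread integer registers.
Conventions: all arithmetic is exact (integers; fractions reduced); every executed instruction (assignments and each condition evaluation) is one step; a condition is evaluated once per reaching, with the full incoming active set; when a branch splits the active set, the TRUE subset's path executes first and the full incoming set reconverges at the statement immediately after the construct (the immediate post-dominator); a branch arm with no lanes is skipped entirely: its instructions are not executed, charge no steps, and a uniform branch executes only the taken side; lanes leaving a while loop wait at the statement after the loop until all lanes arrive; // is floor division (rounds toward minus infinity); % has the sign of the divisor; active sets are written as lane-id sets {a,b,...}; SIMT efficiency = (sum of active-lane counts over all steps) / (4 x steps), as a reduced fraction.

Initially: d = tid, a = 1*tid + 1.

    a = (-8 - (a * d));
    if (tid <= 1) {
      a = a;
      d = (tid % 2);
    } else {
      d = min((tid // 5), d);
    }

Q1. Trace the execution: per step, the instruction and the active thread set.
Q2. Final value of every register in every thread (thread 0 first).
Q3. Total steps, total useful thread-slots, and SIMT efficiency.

step 0: a <- (-8 - (a * d))          {0,1,2,3}
step 1: eval (tid <= 1)              {0,1,2,3}
step 2: a <- a                       {0,1}
step 3: d <- (tid % 2)               {0,1}
step 4: d <- min((tid // 5), d)      {2,3}

Answer: 5 steps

d: 0,1,0,0
a: -8,-10,-14,-20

steps = 5; useful = 14; efficiency = 14/20 = 7/10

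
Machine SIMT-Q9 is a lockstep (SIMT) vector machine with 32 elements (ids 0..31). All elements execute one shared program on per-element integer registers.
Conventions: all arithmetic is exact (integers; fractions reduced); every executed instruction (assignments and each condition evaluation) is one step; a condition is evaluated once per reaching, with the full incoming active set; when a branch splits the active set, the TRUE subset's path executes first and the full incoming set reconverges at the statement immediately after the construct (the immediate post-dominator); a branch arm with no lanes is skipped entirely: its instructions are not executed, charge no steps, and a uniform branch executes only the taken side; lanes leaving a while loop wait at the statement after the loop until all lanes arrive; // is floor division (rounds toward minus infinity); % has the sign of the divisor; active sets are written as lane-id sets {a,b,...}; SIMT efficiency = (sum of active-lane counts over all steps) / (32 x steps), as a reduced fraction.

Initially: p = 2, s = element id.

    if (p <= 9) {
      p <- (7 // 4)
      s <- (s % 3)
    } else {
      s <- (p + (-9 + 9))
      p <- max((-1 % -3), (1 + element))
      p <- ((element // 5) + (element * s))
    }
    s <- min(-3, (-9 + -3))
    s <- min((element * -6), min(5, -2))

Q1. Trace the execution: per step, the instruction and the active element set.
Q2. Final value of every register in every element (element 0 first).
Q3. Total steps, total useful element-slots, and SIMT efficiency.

step 0: eval (p <= 9)                {0,1,2,3,4,5,6,7,8,9,10,11,12,13,14,15,16,17,18,19,20,21,22,23,24,25,26,27,28,29,30,31}
step 1: p <- (7 // 4)                {0,1,2,3,4,5,6,7,8,9,10,11,12,13,14,15,16,17,18,19,20,21,22,23,24,25,26,27,28,29,30,31}
step 2: s <- (s % 3)                 {0,1,2,3,4,5,6,7,8,9,10,11,12,13,14,15,16,17,18,19,20,21,22,23,24,25,26,27,28,29,30,31}
step 3: s <- min(-3, (-9 + -3))      {0,1,2,3,4,5,6,7,8,9,10,11,12,13,14,15,16,17,18,19,20,21,22,23,24,25,26,27,28,29,30,31}
step 4: s <- min((element * -6), min(5, -2)) {0,1,2,3,4,5,6,7,8,9,10,11,12,13,14,15,16,17,18,19,20,21,22,23,24,25,26,27,28,29,30,31}

Answer: 5 steps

p: 1,1,1,1,1,1,1,1,1,1,1,1,1,1,1,1,1,1,1,1,1,1,1,1,1,1,1,1,1,1,1,1
s: -2,-6,-12,-18,-24,-30,-36,-42,-48,-54,-60,-66,-72,-78,-84,-90,-96,-102,-108,-114,-120,-126,-132,-138,-144,-150,-156,-162,-168,-174,-180,-186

steps = 5; useful = 160; efficiency = 160/160 = 1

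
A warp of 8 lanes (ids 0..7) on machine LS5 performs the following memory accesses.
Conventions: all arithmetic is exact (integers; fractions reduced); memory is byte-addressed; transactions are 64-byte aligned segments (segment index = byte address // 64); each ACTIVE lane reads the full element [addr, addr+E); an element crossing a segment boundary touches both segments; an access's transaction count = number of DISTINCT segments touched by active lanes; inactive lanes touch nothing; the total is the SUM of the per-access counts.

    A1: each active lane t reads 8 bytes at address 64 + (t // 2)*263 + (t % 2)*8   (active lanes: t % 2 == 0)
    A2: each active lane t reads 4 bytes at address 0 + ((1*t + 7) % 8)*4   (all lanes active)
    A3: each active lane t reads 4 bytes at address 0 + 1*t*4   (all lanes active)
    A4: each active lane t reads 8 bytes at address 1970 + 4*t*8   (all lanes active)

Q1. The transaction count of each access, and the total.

A1: 4 transactions
A2: 1 transaction
A3: 1 transaction
A4: 5 transactions

Answer: 4,1,1,5; total 11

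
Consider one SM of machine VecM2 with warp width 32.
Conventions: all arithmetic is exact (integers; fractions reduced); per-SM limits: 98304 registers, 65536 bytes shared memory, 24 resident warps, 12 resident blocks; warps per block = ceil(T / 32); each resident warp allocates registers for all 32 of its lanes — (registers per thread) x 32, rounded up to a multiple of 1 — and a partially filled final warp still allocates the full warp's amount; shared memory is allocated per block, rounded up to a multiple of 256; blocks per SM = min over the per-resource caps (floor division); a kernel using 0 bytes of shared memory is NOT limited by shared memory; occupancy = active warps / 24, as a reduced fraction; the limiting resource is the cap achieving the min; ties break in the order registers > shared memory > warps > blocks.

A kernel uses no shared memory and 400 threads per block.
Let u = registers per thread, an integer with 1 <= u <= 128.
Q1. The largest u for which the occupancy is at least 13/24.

Answer: u = 128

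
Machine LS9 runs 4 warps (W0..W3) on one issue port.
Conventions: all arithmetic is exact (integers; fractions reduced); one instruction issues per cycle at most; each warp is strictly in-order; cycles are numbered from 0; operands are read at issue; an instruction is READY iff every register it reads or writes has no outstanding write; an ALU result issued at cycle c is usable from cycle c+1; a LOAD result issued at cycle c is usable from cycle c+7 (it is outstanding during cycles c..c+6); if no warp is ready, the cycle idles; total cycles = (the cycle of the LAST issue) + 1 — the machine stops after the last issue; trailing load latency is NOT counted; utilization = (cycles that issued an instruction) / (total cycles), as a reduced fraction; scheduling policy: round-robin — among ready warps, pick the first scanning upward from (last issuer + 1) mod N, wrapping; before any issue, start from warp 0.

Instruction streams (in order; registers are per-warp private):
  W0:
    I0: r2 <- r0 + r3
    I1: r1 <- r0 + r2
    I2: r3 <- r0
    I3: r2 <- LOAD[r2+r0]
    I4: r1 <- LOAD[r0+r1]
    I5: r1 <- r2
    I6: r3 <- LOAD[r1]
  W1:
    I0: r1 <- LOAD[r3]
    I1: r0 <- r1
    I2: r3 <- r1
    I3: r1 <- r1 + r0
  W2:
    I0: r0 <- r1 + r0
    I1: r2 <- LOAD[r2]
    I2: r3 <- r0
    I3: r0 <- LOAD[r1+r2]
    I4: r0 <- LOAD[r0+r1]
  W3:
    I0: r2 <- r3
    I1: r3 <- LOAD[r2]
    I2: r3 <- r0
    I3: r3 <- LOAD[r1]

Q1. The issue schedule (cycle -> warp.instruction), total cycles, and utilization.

cycle 0: W0.I0
cycle 1: W1.I0
cycle 2: W2.I0
cycle 3: W3.I0
cycle 4: W0.I1
cycle 5: W2.I1
cycle 6: W3.I1
cycle 7: W0.I2
cycle 8: W1.I1
cycle 9: W2.I2
cycle 10: W0.I3
cycle 11: W1.I2
cycle 12: W2.I3
cycle 13: W3.I2
cycle 14: W0.I4
cycle 15: W1.I3
cycle 16: W3.I3
cycle 17: idle
cycle 18: idle
cycle 19: W2.I4
cycle 20: idle
cycle 21: W0.I5
cycle 22: W0.I6

Answer: 23 cycles, utilization 20/23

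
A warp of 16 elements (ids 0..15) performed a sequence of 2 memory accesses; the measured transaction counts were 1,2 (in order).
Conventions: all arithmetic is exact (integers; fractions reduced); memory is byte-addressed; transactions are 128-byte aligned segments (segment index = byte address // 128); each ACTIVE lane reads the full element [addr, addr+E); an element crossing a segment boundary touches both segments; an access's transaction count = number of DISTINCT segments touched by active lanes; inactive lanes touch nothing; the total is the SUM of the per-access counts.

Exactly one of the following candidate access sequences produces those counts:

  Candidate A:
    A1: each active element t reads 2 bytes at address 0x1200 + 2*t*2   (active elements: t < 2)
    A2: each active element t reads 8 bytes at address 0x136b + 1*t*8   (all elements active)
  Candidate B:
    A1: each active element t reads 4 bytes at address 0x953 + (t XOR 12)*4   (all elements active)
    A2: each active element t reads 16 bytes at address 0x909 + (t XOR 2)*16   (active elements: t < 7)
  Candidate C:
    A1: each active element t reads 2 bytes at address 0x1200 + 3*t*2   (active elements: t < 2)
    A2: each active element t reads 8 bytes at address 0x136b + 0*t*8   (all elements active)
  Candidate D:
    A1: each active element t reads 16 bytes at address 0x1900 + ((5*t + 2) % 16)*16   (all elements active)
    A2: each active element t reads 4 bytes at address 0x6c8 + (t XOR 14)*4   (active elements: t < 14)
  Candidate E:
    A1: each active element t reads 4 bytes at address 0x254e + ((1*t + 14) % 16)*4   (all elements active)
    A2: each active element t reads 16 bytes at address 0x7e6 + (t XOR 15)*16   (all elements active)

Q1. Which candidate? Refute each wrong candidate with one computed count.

B: A1 gives 2 transactions, not 1
C: A2 gives 1 transaction, not 2
D: A1 gives 2 transactions, not 1
E: A1 gives 2 transactions, not 1
A: all counts match (1,2)

Answer: A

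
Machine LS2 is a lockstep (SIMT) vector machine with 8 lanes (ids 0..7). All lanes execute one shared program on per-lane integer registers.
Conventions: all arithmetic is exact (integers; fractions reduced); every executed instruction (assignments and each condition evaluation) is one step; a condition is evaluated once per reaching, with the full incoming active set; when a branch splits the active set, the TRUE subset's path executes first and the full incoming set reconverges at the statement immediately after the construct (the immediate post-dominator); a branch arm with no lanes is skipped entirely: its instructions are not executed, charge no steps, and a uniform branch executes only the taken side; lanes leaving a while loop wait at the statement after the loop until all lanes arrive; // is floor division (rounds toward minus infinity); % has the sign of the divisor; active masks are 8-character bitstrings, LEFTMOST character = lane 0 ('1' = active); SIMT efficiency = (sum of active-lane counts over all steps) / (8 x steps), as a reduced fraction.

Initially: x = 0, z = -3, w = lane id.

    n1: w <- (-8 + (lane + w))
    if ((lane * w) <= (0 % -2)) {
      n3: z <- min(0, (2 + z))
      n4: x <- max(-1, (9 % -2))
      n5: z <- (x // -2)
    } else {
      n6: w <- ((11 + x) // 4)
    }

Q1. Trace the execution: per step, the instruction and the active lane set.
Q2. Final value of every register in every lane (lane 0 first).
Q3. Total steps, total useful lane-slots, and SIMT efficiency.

step 0: w <- (-8 + (lane + w))       11111111
step 1: eval ((lane * w) <= (0 % -2)) 11111111
step 2: z <- min(0, (2 + z))         11111000
step 3: x <- max(-1, (9 % -2))       11111000
step 4: z <- (x // -2)               11111000
step 5: w <- ((11 + x) // 4)         00000111

Answer: 6 steps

x: -1,-1,-1,-1,-1,0,0,0
z: 0,0,0,0,0,-3,-3,-3
w: -8,-6,-4,-2,0,2,2,2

steps = 6; useful = 34; efficiency = 34/48 = 17/24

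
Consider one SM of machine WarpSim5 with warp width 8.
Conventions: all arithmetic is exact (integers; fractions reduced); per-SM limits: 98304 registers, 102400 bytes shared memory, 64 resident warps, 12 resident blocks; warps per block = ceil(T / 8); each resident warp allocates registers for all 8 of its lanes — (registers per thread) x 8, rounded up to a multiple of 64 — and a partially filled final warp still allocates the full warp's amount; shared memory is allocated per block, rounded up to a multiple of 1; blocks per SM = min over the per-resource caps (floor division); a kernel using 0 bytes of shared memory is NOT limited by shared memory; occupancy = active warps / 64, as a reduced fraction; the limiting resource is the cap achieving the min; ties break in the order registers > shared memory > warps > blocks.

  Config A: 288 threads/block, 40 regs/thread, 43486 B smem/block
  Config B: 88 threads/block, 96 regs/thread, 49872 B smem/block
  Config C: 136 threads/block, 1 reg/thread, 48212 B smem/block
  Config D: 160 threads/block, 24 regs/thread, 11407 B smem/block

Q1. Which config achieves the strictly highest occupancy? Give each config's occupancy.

occupancies: A 9/16, B 11/32, C 17/32, D 15/16

Answer: D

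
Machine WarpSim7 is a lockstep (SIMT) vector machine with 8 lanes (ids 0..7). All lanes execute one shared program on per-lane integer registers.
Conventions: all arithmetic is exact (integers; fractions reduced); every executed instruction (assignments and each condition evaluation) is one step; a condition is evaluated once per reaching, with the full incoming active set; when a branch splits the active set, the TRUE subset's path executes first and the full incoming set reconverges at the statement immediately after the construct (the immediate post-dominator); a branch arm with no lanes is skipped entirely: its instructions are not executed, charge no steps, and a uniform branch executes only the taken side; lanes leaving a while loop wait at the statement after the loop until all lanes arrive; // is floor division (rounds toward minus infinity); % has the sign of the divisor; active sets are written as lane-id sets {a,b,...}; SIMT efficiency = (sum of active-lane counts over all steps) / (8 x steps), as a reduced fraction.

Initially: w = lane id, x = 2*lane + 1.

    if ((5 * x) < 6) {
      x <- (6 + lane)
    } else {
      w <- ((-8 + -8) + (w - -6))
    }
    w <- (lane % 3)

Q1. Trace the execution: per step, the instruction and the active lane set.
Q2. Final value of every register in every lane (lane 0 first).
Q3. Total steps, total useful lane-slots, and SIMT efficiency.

step 0: eval ((5 * x) < 6)           {0,1,2,3,4,5,6,7}
step 1: x <- (6 + lane)              {0}
step 2: w <- ((-8 + -8) + (w - -6))  {1,2,3,4,5,6,7}
step 3: w <- (lane % 3)              {0,1,2,3,4,5,6,7}

Answer: 4 steps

w: 0,1,2,0,1,2,0,1
x: 6,3,5,7,9,11,13,15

steps = 4; useful = 24; efficiency = 24/32 = 3/4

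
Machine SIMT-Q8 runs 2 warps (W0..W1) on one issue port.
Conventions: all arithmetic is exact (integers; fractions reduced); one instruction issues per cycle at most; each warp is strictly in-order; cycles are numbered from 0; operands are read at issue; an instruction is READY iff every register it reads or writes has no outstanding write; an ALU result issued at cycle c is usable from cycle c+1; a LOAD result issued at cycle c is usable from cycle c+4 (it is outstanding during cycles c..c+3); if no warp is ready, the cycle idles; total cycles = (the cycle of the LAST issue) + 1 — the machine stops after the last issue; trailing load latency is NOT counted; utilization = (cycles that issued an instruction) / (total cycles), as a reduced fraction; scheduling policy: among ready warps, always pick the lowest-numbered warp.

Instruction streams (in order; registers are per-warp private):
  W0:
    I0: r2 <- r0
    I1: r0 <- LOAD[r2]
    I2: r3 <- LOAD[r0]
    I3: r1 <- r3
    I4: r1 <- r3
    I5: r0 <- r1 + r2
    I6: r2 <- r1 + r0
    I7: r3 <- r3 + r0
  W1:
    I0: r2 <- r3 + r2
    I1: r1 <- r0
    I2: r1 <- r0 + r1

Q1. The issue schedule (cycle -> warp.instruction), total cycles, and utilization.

cycle 0: W0.I0
cycle 1: W0.I1
cycle 2: W1.I0
cycle 3: W1.I1
cycle 4: W1.I2
cycle 5: W0.I2
cycle 6: idle
cycle 7: idle
cycle 8: idle
cycle 9: W0.I3
cycle 10: W0.I4
cycle 11: W0.I5
cycle 12: W0.I6
cycle 13: W0.I7

Answer: 14 cycles, utilization 11/14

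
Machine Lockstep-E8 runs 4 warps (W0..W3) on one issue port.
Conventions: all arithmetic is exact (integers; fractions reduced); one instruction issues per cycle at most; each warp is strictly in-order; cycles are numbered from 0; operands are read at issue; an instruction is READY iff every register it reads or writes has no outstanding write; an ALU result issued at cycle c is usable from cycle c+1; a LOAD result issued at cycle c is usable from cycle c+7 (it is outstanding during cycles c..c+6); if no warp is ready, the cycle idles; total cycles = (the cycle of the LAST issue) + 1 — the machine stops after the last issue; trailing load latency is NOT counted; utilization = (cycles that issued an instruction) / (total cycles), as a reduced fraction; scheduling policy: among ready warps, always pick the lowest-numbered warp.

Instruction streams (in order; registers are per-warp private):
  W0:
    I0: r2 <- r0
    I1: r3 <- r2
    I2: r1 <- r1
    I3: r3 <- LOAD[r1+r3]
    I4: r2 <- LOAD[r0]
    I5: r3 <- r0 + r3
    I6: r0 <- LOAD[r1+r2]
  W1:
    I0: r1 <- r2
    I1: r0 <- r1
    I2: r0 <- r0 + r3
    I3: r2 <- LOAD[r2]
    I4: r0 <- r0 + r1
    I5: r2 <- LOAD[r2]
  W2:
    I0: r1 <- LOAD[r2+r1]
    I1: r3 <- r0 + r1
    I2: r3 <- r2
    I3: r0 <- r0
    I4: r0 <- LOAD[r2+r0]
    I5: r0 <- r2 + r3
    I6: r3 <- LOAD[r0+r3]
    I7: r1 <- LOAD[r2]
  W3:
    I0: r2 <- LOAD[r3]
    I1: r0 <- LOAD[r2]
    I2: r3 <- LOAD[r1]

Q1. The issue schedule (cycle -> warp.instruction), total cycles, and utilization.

cycle 0: W0.I0
cycle 1: W0.I1
cycle 2: W0.I2
cycle 3: W0.I3
cycle 4: W0.I4
cycle 5: W1.I0
cycle 6: W1.I1
cycle 7: W1.I2
cycle 8: W1.I3
cycle 9: W1.I4
cycle 10: W0.I5
cycle 11: W0.I6
cycle 12: W2.I0
cycle 13: W3.I0
cycle 14: idle
cycle 15: W1.I5
cycle 16: idle
cycle 17: idle
cycle 18: idle
cycle 19: W2.I1
cycle 20: W2.I2
cycle 21: W2.I3
cycle 22: W2.I4
cycle 23: W3.I1
cycle 24: W3.I2
cycle 25: idle
cycle 26: idle
cycle 27: idle
cycle 28: idle
cycle 29: W2.I5
cycle 30: W2.I6
cycle 31: W2.I7

Answer: 32 cycles, utilization 3/4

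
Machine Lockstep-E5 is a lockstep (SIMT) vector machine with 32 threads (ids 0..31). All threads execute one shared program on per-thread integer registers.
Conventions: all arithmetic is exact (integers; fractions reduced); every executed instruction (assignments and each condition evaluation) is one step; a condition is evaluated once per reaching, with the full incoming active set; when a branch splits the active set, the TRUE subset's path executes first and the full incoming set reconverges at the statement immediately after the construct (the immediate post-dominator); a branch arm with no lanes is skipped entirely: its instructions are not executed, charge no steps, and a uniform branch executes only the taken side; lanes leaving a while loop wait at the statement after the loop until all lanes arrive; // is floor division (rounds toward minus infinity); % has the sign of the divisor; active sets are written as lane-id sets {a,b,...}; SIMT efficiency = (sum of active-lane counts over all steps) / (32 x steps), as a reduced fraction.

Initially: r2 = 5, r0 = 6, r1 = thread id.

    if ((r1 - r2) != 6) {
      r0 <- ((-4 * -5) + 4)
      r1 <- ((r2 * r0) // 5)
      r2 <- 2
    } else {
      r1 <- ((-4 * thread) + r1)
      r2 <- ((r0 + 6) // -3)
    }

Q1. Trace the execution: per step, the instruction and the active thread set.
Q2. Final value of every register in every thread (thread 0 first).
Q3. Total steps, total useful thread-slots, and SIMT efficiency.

step 0: eval ((r1 - r2) != 6)        {0,1,2,3,4,5,6,7,8,9,10,11,12,13,14,15,16,17,18,19,20,21,22,23,24,25,26,27,28,29,30,31}
step 1: r0 <- ((-4 * -5) + 4)        {0,1,2,3,4,5,6,7,8,9,10,12,13,14,15,16,17,18,19,20,21,22,23,24,25,26,27,28,29,30,31}
step 2: r1 <- ((r2 * r0) // 5)       {0,1,2,3,4,5,6,7,8,9,10,12,13,14,15,16,17,18,19,20,21,22,23,24,25,26,27,28,29,30,31}
step 3: r2 <- 2                      {0,1,2,3,4,5,6,7,8,9,10,12,13,14,15,16,17,18,19,20,21,22,23,24,25,26,27,28,29,30,31}
step 4: r1 <- ((-4 * thread) + r1)   {11}
step 5: r2 <- ((r0 + 6) // -3)       {11}

Answer: 6 steps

r2: 2,2,2,2,2,2,2,2,2,2,2,-4,2,2,2,2,2,2,2,2,2,2,2,2,2,2,2,2,2,2,2,2
r0: 24,24,24,24,24,24,24,24,24,24,24,6,24,24,24,24,24,24,24,24,24,24,24,24,24,24,24,24,24,24,24,24
r1: 24,24,24,24,24,24,24,24,24,24,24,-33,24,24,24,24,24,24,24,24,24,24,24,24,24,24,24,24,24,24,24,24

steps = 6; useful = 127; efficiency = 127/192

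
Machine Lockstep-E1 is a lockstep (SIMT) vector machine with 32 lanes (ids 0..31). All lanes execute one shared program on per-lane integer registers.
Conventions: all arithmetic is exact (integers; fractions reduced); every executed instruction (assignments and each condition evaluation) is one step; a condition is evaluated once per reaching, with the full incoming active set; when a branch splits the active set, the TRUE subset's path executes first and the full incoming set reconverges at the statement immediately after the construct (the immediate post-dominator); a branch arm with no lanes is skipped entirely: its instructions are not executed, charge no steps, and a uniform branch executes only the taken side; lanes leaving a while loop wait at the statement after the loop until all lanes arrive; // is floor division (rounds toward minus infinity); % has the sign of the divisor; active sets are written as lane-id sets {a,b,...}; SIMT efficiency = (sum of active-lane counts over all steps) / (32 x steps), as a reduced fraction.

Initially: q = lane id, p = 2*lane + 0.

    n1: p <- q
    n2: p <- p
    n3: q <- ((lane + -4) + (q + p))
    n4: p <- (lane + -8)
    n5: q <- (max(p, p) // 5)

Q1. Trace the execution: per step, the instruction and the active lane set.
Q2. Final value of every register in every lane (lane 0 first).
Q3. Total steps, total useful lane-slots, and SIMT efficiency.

step 0: p <- q                       {0,1,2,3,4,5,6,7,8,9,10,11,12,13,14,15,16,17,18,19,20,21,22,23,24,25,26,27,28,29,30,31}
step 1: p <- p                       {0,1,2,3,4,5,6,7,8,9,10,11,12,13,14,15,16,17,18,19,20,21,22,23,24,25,26,27,28,29,30,31}
step 2: q <- ((lane + -4) + (q + p)) {0,1,2,3,4,5,6,7,8,9,10,11,12,13,14,15,16,17,18,19,20,21,22,23,24,25,26,27,28,29,30,31}
step 3: p <- (lane + -8)             {0,1,2,3,4,5,6,7,8,9,10,11,12,13,14,15,16,17,18,19,20,21,22,23,24,25,26,27,28,29,30,31}
step 4: q <- (max(p, p) // 5)        {0,1,2,3,4,5,6,7,8,9,10,11,12,13,14,15,16,17,18,19,20,21,22,23,24,25,26,27,28,29,30,31}

Answer: 5 steps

q: -2,-2,-2,-1,-1,-1,-1,-1,0,0,0,0,0,1,1,1,1,1,2,2,2,2,2,3,3,3,3,3,4,4,4,4
p: -8,-7,-6,-5,-4,-3,-2,-1,0,1,2,3,4,5,6,7,8,9,10,11,12,13,14,15,16,17,18,19,20,21,22,23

steps = 5; useful = 160; efficiency = 160/160 = 1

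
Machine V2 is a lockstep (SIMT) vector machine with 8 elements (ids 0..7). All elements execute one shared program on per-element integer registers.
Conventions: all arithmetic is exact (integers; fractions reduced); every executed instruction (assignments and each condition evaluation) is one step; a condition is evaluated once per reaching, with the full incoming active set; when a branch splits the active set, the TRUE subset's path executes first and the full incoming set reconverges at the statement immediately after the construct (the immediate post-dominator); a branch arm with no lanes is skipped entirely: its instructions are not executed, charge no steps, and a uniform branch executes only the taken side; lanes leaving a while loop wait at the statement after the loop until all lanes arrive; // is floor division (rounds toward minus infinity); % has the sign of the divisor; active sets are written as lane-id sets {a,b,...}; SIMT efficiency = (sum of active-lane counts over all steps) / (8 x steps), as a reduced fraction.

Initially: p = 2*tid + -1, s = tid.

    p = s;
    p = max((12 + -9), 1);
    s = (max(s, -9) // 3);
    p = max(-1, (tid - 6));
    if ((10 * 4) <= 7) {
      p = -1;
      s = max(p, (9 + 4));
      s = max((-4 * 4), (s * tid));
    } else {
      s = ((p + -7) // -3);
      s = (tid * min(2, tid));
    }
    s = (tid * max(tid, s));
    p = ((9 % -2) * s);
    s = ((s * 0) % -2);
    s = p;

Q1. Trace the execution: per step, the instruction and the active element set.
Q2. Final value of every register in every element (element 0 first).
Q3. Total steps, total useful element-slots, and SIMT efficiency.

step 0: p <- s                       {0,1,2,3,4,5,6,7}
step 1: p <- max((12 + -9), 1)       {0,1,2,3,4,5,6,7}
step 2: s <- (max(s, -9) // 3)       {0,1,2,3,4,5,6,7}
step 3: p <- max(-1, (tid - 6))      {0,1,2,3,4,5,6,7}
step 4: eval ((10 * 4) <= 7)         {0,1,2,3,4,5,6,7}
step 5: s <- ((p + -7) // -3)        {0,1,2,3,4,5,6,7}
step 6: s <- (tid * min(2, tid))     {0,1,2,3,4,5,6,7}
step 7: s <- (tid * max(tid, s))     {0,1,2,3,4,5,6,7}
step 8: p <- ((9 % -2) * s)          {0,1,2,3,4,5,6,7}
step 9: s <- ((s * 0) % -2)          {0,1,2,3,4,5,6,7}
step 10: s <- p                       {0,1,2,3,4,5,6,7}

Answer: 11 steps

p: 0,-1,-8,-18,-32,-50,-72,-98
s: 0,-1,-8,-18,-32,-50,-72,-98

steps = 11; useful = 88; efficiency = 88/88 = 1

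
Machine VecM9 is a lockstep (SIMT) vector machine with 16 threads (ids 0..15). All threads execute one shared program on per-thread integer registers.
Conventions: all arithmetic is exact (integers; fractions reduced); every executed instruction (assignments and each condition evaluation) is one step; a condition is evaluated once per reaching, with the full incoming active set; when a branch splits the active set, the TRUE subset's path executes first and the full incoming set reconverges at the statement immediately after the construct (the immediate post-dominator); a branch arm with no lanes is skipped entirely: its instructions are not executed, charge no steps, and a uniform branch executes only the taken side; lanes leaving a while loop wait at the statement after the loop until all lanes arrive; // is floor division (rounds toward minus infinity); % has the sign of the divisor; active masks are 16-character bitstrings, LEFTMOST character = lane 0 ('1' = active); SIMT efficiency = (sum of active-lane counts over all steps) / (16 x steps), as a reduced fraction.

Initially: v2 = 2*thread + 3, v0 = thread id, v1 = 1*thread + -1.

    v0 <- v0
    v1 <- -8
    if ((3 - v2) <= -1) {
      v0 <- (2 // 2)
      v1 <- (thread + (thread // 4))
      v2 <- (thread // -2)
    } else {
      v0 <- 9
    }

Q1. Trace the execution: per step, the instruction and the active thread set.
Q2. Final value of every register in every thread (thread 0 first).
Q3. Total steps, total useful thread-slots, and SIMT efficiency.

step 0: v0 <- v0                     1111111111111111
step 1: v1 <- -8                     1111111111111111
step 2: eval ((3 - v2) <= -1)        1111111111111111
step 3: v0 <- (2 // 2)               0111111111111111
step 4: v1 <- (thread + (thread // 4)) 0111111111111111
step 5: v2 <- (thread // -2)         0111111111111111
step 6: v0 <- 9                      1000000000000000

Answer: 7 steps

v2: 3,-1,-1,-2,-2,-3,-3,-4,-4,-5,-5,-6,-6,-7,-7,-8
v0: 9,1,1,1,1,1,1,1,1,1,1,1,1,1,1,1
v1: -8,1,2,3,5,6,7,8,10,11,12,13,15,16,17,18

steps = 7; useful = 94; efficiency = 94/112 = 47/56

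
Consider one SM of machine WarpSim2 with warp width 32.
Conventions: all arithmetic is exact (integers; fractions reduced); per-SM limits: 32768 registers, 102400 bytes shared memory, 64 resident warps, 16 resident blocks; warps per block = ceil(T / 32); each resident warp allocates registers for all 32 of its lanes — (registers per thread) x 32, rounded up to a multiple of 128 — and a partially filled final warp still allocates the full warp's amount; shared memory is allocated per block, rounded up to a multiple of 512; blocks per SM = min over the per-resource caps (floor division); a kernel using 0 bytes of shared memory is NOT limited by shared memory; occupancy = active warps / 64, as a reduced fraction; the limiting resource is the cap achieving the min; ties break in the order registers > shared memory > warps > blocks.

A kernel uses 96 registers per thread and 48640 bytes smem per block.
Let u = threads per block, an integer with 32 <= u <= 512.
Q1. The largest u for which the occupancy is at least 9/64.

Answer: u = 320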